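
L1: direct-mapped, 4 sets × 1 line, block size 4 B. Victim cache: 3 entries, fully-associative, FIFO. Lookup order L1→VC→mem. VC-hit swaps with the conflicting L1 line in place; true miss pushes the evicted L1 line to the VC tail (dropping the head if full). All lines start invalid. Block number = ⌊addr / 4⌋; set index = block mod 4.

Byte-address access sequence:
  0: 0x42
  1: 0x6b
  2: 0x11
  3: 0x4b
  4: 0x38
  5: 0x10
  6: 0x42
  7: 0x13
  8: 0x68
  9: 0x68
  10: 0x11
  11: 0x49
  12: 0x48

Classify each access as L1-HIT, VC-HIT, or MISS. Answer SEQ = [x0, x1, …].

#0 0x42→b16/s0 MISS; vc=[]
#1 0x6b→b26/s2 MISS; vc=[]
#2 0x11→b4/s0 MISS; vc=[16]
#3 0x4b→b18/s2 MISS; vc=[16,26]
#4 0x38→b14/s2 MISS; vc=[16,26,18]
#5 0x10→b4/s0 L1-HIT; vc=[16,26,18]
#6 0x42→b16/s0 VC-HIT; vc=[4,26,18]
#7 0x13→b4/s0 VC-HIT; vc=[16,26,18]
#8 0x68→b26/s2 VC-HIT; vc=[16,14,18]
#9 0x68→b26/s2 L1-HIT; vc=[16,14,18]
#10 0x11→b4/s0 L1-HIT; vc=[16,14,18]
#11 0x49→b18/s2 VC-HIT; vc=[16,14,26]
#12 0x48→b18/s2 L1-HIT; vc=[16,14,26]

SEQ = [MISS, MISS, MISS, MISS, MISS, L1-HIT, VC-HIT, VC-HIT, VC-HIT, L1-HIT, L1-HIT, VC-HIT, L1-HIT]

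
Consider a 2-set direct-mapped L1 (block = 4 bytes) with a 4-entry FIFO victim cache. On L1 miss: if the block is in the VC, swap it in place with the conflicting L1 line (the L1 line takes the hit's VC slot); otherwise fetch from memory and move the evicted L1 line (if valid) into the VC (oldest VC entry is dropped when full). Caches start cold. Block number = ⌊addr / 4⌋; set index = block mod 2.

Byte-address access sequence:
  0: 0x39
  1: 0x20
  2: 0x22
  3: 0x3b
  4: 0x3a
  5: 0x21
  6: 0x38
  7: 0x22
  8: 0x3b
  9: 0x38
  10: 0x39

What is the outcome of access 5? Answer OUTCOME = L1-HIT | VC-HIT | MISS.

0: 0x39 (blk 14, set 0) → MISS  vc=[]
1: 0x20 (blk 8, set 0) → MISS  vc=[14]
2: 0x22 (blk 8, set 0) → L1-HIT  vc=[14]
3: 0x3b (blk 14, set 0) → VC-HIT  vc=[8]
4: 0x3a (blk 14, set 0) → L1-HIT  vc=[8]
5: 0x21 (blk 8, set 0) → VC-HIT  vc=[14]
6: 0x38 (blk 14, set 0) → VC-HIT  vc=[8]
7: 0x22 (blk 8, set 0) → VC-HIT  vc=[14]
8: 0x3b (blk 14, set 0) → VC-HIT  vc=[8]
9: 0x38 (blk 14, set 0) → L1-HIT  vc=[8]
10: 0x39 (blk 14, set 0) → L1-HIT  vc=[8]

OUTCOME = VC-HIT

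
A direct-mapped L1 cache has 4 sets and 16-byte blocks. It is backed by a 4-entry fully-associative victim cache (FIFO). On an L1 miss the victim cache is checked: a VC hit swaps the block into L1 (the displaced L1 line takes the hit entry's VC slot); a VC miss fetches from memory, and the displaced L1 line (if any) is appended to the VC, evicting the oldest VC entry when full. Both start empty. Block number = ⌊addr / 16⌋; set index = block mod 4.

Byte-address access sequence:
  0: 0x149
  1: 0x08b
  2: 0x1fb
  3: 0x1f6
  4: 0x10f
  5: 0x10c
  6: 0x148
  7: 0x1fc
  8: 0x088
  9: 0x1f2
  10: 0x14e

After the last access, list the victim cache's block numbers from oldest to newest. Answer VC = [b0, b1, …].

  [0] addr=0x149 blk=20 s=0: MISS | VC []
  [1] addr=0x8b blk=8 s=0: MISS | VC [20]
  [2] addr=0x1fb blk=31 s=3: MISS | VC [20]
  [3] addr=0x1f6 blk=31 s=3: L1-HIT | VC [20]
  [4] addr=0x10f blk=16 s=0: MISS | VC [20, 8]
  [5] addr=0x10c blk=16 s=0: L1-HIT | VC [20, 8]
  [6] addr=0x148 blk=20 s=0: VC-HIT | VC [16, 8]
  [7] addr=0x1fc blk=31 s=3: L1-HIT | VC [16, 8]
  [8] addr=0x88 blk=8 s=0: VC-HIT | VC [16, 20]
  [9] addr=0x1f2 blk=31 s=3: L1-HIT | VC [16, 20]
  [10] addr=0x14e blk=20 s=0: VC-HIT | VC [16, 8]

VC = [16, 8]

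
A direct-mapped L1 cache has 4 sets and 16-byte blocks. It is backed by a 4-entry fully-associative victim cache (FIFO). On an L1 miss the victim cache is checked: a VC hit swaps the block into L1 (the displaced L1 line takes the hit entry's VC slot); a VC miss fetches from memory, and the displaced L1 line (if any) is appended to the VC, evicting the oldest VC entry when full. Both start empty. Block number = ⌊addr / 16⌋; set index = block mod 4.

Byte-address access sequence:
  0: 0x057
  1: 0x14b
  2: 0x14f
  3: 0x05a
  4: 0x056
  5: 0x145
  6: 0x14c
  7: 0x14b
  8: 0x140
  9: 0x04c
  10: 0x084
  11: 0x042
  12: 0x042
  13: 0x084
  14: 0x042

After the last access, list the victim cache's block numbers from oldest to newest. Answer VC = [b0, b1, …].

#0 0x57→b5/s1 MISS; vc=[]
#1 0x14b→b20/s0 MISS; vc=[]
#2 0x14f→b20/s0 L1-HIT; vc=[]
#3 0x5a→b5/s1 L1-HIT; vc=[]
#4 0x56→b5/s1 L1-HIT; vc=[]
#5 0x145→b20/s0 L1-HIT; vc=[]
#6 0x14c→b20/s0 L1-HIT; vc=[]
#7 0x14b→b20/s0 L1-HIT; vc=[]
#8 0x140→b20/s0 L1-HIT; vc=[]
#9 0x4c→b4/s0 MISS; vc=[20]
#10 0x84→b8/s0 MISS; vc=[20,4]
#11 0x42→b4/s0 VC-HIT; vc=[20,8]
#12 0x42→b4/s0 L1-HIT; vc=[20,8]
#13 0x84→b8/s0 VC-HIT; vc=[20,4]
#14 0x42→b4/s0 VC-HIT; vc=[20,8]

VC = [20, 8]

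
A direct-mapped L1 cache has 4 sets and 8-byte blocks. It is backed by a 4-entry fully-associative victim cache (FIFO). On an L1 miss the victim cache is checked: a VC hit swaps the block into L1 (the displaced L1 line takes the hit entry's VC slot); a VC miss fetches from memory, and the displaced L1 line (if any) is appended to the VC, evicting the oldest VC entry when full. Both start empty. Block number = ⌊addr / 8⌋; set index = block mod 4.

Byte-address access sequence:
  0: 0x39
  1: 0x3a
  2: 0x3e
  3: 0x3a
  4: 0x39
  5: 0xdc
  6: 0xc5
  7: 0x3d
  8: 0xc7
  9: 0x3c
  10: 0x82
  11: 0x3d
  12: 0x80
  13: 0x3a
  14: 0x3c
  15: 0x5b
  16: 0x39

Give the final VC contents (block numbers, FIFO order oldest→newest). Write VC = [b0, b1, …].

VC = [27, 24, 11]

  [0] addr=0x39 blk=7 s=3: MISS | VC []
  [1] addr=0x3a blk=7 s=3: L1-HIT | VC []
  [2] addr=0x3e blk=7 s=3: L1-HIT | VC []
  [3] addr=0x3a blk=7 s=3: L1-HIT | VC []
  [4] addr=0x39 blk=7 s=3: L1-HIT | VC []
  [5] addr=0xdc blk=27 s=3: MISS | VC [7]
  [6] addr=0xc5 blk=24 s=0: MISS | VC [7]
  [7] addr=0x3d blk=7 s=3: VC-HIT | VC [27]
  [8] addr=0xc7 blk=24 s=0: L1-HIT | VC [27]
  [9] addr=0x3c blk=7 s=3: L1-HIT | VC [27]
  [10] addr=0x82 blk=16 s=0: MISS | VC [27, 24]
  [11] addr=0x3d blk=7 s=3: L1-HIT | VC [27, 24]
  [12] addr=0x80 blk=16 s=0: L1-HIT | VC [27, 24]
  [13] addr=0x3a blk=7 s=3: L1-HIT | VC [27, 24]
  [14] addr=0x3c blk=7 s=3: L1-HIT | VC [27, 24]
  [15] addr=0x5b blk=11 s=3: MISS | VC [27, 24, 7]
  [16] addr=0x39 blk=7 s=3: VC-HIT | VC [27, 24, 11]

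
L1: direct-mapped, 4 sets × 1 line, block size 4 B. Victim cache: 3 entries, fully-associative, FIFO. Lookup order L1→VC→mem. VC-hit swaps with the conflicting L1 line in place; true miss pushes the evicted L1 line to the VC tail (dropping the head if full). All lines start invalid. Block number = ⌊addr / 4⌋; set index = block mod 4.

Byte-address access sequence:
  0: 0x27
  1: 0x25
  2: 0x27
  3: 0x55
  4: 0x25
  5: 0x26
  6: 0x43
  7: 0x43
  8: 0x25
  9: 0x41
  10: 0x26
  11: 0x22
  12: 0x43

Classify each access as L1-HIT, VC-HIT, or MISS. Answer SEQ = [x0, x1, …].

SEQ = [MISS, L1-HIT, L1-HIT, MISS, VC-HIT, L1-HIT, MISS, L1-HIT, L1-HIT, L1-HIT, L1-HIT, MISS, VC-HIT]

0: 0x27 (blk 9, set 1) → MISS  vc=[]
1: 0x25 (blk 9, set 1) → L1-HIT  vc=[]
2: 0x27 (blk 9, set 1) → L1-HIT  vc=[]
3: 0x55 (blk 21, set 1) → MISS  vc=[9]
4: 0x25 (blk 9, set 1) → VC-HIT  vc=[21]
5: 0x26 (blk 9, set 1) → L1-HIT  vc=[21]
6: 0x43 (blk 16, set 0) → MISS  vc=[21]
7: 0x43 (blk 16, set 0) → L1-HIT  vc=[21]
8: 0x25 (blk 9, set 1) → L1-HIT  vc=[21]
9: 0x41 (blk 16, set 0) → L1-HIT  vc=[21]
10: 0x26 (blk 9, set 1) → L1-HIT  vc=[21]
11: 0x22 (blk 8, set 0) → MISS  vc=[21, 16]
12: 0x43 (blk 16, set 0) → VC-HIT  vc=[21, 8]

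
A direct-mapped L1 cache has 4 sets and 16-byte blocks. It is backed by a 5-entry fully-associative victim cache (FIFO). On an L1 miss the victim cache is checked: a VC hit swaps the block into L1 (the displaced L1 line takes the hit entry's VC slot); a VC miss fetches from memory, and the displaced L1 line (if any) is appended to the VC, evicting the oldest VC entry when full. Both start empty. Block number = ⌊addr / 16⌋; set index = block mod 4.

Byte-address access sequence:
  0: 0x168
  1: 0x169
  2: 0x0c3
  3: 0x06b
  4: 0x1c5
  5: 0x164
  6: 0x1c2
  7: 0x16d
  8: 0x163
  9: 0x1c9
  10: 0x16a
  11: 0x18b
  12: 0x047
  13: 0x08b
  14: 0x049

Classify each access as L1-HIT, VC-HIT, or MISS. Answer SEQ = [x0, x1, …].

  [0] addr=0x168 blk=22 s=2: MISS | VC []
  [1] addr=0x169 blk=22 s=2: L1-HIT | VC []
  [2] addr=0xc3 blk=12 s=0: MISS | VC []
  [3] addr=0x6b blk=6 s=2: MISS | VC [22]
  [4] addr=0x1c5 blk=28 s=0: MISS | VC [22, 12]
  [5] addr=0x164 blk=22 s=2: VC-HIT | VC [6, 12]
  [6] addr=0x1c2 blk=28 s=0: L1-HIT | VC [6, 12]
  [7] addr=0x16d blk=22 s=2: L1-HIT | VC [6, 12]
  [8] addr=0x163 blk=22 s=2: L1-HIT | VC [6, 12]
  [9] addr=0x1c9 blk=28 s=0: L1-HIT | VC [6, 12]
  [10] addr=0x16a blk=22 s=2: L1-HIT | VC [6, 12]
  [11] addr=0x18b blk=24 s=0: MISS | VC [6, 12, 28]
  [12] addr=0x47 blk=4 s=0: MISS | VC [6, 12, 28, 24]
  [13] addr=0x8b blk=8 s=0: MISS | VC [6, 12, 28, 24, 4]
  [14] addr=0x49 blk=4 s=0: VC-HIT | VC [6, 12, 28, 24, 8]

SEQ = [MISS, L1-HIT, MISS, MISS, MISS, VC-HIT, L1-HIT, L1-HIT, L1-HIT, L1-HIT, L1-HIT, MISS, MISS, MISS, VC-HIT]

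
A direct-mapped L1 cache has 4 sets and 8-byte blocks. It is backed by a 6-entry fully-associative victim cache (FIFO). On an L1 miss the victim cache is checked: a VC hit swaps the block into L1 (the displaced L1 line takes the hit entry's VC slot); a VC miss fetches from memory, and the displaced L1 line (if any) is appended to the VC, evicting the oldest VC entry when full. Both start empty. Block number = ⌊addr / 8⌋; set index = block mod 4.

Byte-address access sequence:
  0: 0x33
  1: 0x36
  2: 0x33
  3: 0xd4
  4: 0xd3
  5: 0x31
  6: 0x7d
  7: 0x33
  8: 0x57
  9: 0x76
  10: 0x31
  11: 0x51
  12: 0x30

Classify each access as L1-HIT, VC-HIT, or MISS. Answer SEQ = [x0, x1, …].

  [0] addr=0x33 blk=6 s=2: MISS | VC []
  [1] addr=0x36 blk=6 s=2: L1-HIT | VC []
  [2] addr=0x33 blk=6 s=2: L1-HIT | VC []
  [3] addr=0xd4 blk=26 s=2: MISS | VC [6]
  [4] addr=0xd3 blk=26 s=2: L1-HIT | VC [6]
  [5] addr=0x31 blk=6 s=2: VC-HIT | VC [26]
  [6] addr=0x7d blk=15 s=3: MISS | VC [26]
  [7] addr=0x33 blk=6 s=2: L1-HIT | VC [26]
  [8] addr=0x57 blk=10 s=2: MISS | VC [26, 6]
  [9] addr=0x76 blk=14 s=2: MISS | VC [26, 6, 10]
  [10] addr=0x31 blk=6 s=2: VC-HIT | VC [26, 14, 10]
  [11] addr=0x51 blk=10 s=2: VC-HIT | VC [26, 14, 6]
  [12] addr=0x30 blk=6 s=2: VC-HIT | VC [26, 14, 10]

SEQ = [MISS, L1-HIT, L1-HIT, MISS, L1-HIT, VC-HIT, MISS, L1-HIT, MISS, MISS, VC-HIT, VC-HIT, VC-HIT]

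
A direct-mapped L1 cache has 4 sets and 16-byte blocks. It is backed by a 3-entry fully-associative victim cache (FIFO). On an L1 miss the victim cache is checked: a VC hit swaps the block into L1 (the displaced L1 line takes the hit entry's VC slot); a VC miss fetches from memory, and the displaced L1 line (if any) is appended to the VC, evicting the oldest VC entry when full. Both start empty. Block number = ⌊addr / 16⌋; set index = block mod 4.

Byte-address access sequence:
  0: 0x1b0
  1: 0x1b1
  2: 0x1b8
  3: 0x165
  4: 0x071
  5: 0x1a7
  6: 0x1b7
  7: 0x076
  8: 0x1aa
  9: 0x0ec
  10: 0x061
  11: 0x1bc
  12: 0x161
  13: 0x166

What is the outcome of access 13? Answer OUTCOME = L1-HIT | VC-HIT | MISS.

  [0] addr=0x1b0 blk=27 s=3: MISS | VC []
  [1] addr=0x1b1 blk=27 s=3: L1-HIT | VC []
  [2] addr=0x1b8 blk=27 s=3: L1-HIT | VC []
  [3] addr=0x165 blk=22 s=2: MISS | VC []
  [4] addr=0x71 blk=7 s=3: MISS | VC [27]
  [5] addr=0x1a7 blk=26 s=2: MISS | VC [27, 22]
  [6] addr=0x1b7 blk=27 s=3: VC-HIT | VC [7, 22]
  [7] addr=0x76 blk=7 s=3: VC-HIT | VC [27, 22]
  [8] addr=0x1aa blk=26 s=2: L1-HIT | VC [27, 22]
  [9] addr=0xec blk=14 s=2: MISS | VC [27, 22, 26]
  [10] addr=0x61 blk=6 s=2: MISS | VC [22, 26, 14]
  [11] addr=0x1bc blk=27 s=3: MISS | VC [26, 14, 7]
  [12] addr=0x161 blk=22 s=2: MISS | VC [14, 7, 6]
  [13] addr=0x166 blk=22 s=2: L1-HIT | VC [14, 7, 6]

OUTCOME = L1-HIT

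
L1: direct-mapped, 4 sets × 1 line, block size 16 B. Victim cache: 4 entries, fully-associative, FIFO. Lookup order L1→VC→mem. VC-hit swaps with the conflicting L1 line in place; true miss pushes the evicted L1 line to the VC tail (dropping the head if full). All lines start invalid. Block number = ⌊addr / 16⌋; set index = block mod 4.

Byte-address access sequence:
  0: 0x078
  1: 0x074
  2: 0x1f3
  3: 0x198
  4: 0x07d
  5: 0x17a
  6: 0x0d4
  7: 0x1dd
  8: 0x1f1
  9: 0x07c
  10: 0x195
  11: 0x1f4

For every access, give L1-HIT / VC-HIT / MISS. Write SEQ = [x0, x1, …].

SEQ = [MISS, L1-HIT, MISS, MISS, VC-HIT, MISS, MISS, MISS, VC-HIT, VC-HIT, VC-HIT, VC-HIT]

#0 0x78→b7/s3 MISS; vc=[]
#1 0x74→b7/s3 L1-HIT; vc=[]
#2 0x1f3→b31/s3 MISS; vc=[7]
#3 0x198→b25/s1 MISS; vc=[7]
#4 0x7d→b7/s3 VC-HIT; vc=[31]
#5 0x17a→b23/s3 MISS; vc=[31,7]
#6 0xd4→b13/s1 MISS; vc=[31,7,25]
#7 0x1dd→b29/s1 MISS; vc=[31,7,25,13]
#8 0x1f1→b31/s3 VC-HIT; vc=[23,7,25,13]
#9 0x7c→b7/s3 VC-HIT; vc=[23,31,25,13]
#10 0x195→b25/s1 VC-HIT; vc=[23,31,29,13]
#11 0x1f4→b31/s3 VC-HIT; vc=[23,7,29,13]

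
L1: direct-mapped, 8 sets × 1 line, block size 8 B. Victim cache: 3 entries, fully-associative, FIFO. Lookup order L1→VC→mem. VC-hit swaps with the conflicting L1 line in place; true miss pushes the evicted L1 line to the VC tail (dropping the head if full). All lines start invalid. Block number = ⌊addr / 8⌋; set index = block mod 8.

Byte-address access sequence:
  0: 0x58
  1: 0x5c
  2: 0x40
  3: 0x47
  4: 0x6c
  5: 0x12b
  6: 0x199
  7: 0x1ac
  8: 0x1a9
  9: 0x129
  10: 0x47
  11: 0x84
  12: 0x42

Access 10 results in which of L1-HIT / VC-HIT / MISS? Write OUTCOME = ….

  [0] addr=0x58 blk=11 s=3: MISS | VC []
  [1] addr=0x5c blk=11 s=3: L1-HIT | VC []
  [2] addr=0x40 blk=8 s=0: MISS | VC []
  [3] addr=0x47 blk=8 s=0: L1-HIT | VC []
  [4] addr=0x6c blk=13 s=5: MISS | VC []
  [5] addr=0x12b blk=37 s=5: MISS | VC [13]
  [6] addr=0x199 blk=51 s=3: MISS | VC [13, 11]
  [7] addr=0x1ac blk=53 s=5: MISS | VC [13, 11, 37]
  [8] addr=0x1a9 blk=53 s=5: L1-HIT | VC [13, 11, 37]
  [9] addr=0x129 blk=37 s=5: VC-HIT | VC [13, 11, 53]
  [10] addr=0x47 blk=8 s=0: L1-HIT | VC [13, 11, 53]
  [11] addr=0x84 blk=16 s=0: MISS | VC [11, 53, 8]
  [12] addr=0x42 blk=8 s=0: VC-HIT | VC [11, 53, 16]

OUTCOME = L1-HIT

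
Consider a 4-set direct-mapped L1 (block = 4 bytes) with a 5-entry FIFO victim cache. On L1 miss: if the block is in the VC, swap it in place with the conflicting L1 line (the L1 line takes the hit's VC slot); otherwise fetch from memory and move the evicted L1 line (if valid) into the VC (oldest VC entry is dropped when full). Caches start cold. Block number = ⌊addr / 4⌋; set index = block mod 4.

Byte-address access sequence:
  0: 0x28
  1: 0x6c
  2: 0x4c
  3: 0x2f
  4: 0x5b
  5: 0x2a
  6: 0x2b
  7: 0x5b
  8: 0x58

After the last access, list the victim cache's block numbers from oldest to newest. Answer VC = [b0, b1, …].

#0 0x28→b10/s2 MISS; vc=[]
#1 0x6c→b27/s3 MISS; vc=[]
#2 0x4c→b19/s3 MISS; vc=[27]
#3 0x2f→b11/s3 MISS; vc=[27,19]
#4 0x5b→b22/s2 MISS; vc=[27,19,10]
#5 0x2a→b10/s2 VC-HIT; vc=[27,19,22]
#6 0x2b→b10/s2 L1-HIT; vc=[27,19,22]
#7 0x5b→b22/s2 VC-HIT; vc=[27,19,10]
#8 0x58→b22/s2 L1-HIT; vc=[27,19,10]

VC = [27, 19, 10]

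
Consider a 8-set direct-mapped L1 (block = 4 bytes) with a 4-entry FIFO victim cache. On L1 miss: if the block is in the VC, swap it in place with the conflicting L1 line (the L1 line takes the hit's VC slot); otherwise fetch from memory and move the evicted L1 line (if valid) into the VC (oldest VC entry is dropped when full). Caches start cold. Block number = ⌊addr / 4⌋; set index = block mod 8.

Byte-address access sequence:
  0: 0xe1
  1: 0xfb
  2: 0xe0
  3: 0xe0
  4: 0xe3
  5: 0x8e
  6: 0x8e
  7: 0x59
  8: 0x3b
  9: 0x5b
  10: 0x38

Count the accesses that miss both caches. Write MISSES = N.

#0 0xe1→b56/s0 MISS; vc=[]
#1 0xfb→b62/s6 MISS; vc=[]
#2 0xe0→b56/s0 L1-HIT; vc=[]
#3 0xe0→b56/s0 L1-HIT; vc=[]
#4 0xe3→b56/s0 L1-HIT; vc=[]
#5 0x8e→b35/s3 MISS; vc=[]
#6 0x8e→b35/s3 L1-HIT; vc=[]
#7 0x59→b22/s6 MISS; vc=[62]
#8 0x3b→b14/s6 MISS; vc=[62,22]
#9 0x5b→b22/s6 VC-HIT; vc=[62,14]
#10 0x38→b14/s6 VC-HIT; vc=[62,22]

MISSES = 5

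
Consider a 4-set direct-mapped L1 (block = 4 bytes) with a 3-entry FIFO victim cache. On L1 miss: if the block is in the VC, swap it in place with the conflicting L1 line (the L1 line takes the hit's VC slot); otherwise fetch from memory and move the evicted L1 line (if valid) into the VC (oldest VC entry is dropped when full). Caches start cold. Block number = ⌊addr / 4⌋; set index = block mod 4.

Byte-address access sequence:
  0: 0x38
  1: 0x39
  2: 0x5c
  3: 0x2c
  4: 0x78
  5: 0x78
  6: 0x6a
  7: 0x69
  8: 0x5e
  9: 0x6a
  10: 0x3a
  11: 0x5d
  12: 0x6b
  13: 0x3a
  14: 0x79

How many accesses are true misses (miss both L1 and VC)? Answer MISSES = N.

MISSES = 5

  [0] addr=0x38 blk=14 s=2: MISS | VC []
  [1] addr=0x39 blk=14 s=2: L1-HIT | VC []
  [2] addr=0x5c blk=23 s=3: MISS | VC []
  [3] addr=0x2c blk=11 s=3: MISS | VC [23]
  [4] addr=0x78 blk=30 s=2: MISS | VC [23, 14]
  [5] addr=0x78 blk=30 s=2: L1-HIT | VC [23, 14]
  [6] addr=0x6a blk=26 s=2: MISS | VC [23, 14, 30]
  [7] addr=0x69 blk=26 s=2: L1-HIT | VC [23, 14, 30]
  [8] addr=0x5e blk=23 s=3: VC-HIT | VC [11, 14, 30]
  [9] addr=0x6a blk=26 s=2: L1-HIT | VC [11, 14, 30]
  [10] addr=0x3a blk=14 s=2: VC-HIT | VC [11, 26, 30]
  [11] addr=0x5d blk=23 s=3: L1-HIT | VC [11, 26, 30]
  [12] addr=0x6b blk=26 s=2: VC-HIT | VC [11, 14, 30]
  [13] addr=0x3a blk=14 s=2: VC-HIT | VC [11, 26, 30]
  [14] addr=0x79 blk=30 s=2: VC-HIT | VC [11, 26, 14]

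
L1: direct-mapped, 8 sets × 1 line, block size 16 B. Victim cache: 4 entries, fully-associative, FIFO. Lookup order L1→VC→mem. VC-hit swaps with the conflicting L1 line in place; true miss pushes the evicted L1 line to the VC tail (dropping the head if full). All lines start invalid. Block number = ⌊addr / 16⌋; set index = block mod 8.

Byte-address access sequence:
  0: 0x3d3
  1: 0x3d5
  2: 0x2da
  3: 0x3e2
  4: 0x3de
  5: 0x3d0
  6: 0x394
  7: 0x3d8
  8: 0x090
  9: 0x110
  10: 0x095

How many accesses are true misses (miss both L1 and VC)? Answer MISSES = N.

MISSES = 6

#0 0x3d3→b61/s5 MISS; vc=[]
#1 0x3d5→b61/s5 L1-HIT; vc=[]
#2 0x2da→b45/s5 MISS; vc=[61]
#3 0x3e2→b62/s6 MISS; vc=[61]
#4 0x3de→b61/s5 VC-HIT; vc=[45]
#5 0x3d0→b61/s5 L1-HIT; vc=[45]
#6 0x394→b57/s1 MISS; vc=[45]
#7 0x3d8→b61/s5 L1-HIT; vc=[45]
#8 0x90→b9/s1 MISS; vc=[45,57]
#9 0x110→b17/s1 MISS; vc=[45,57,9]
#10 0x95→b9/s1 VC-HIT; vc=[45,57,17]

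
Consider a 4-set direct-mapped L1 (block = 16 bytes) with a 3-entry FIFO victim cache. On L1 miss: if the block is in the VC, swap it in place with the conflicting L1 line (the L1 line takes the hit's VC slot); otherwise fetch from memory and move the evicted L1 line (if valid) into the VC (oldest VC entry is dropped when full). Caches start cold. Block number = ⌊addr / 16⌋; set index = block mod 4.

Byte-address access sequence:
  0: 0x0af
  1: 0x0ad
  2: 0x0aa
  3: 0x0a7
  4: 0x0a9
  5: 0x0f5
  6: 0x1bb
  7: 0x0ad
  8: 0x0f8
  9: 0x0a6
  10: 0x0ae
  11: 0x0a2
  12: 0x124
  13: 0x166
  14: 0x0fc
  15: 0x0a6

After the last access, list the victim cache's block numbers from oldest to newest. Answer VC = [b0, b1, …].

#0 0xaf→b10/s2 MISS; vc=[]
#1 0xad→b10/s2 L1-HIT; vc=[]
#2 0xaa→b10/s2 L1-HIT; vc=[]
#3 0xa7→b10/s2 L1-HIT; vc=[]
#4 0xa9→b10/s2 L1-HIT; vc=[]
#5 0xf5→b15/s3 MISS; vc=[]
#6 0x1bb→b27/s3 MISS; vc=[15]
#7 0xad→b10/s2 L1-HIT; vc=[15]
#8 0xf8→b15/s3 VC-HIT; vc=[27]
#9 0xa6→b10/s2 L1-HIT; vc=[27]
#10 0xae→b10/s2 L1-HIT; vc=[27]
#11 0xa2→b10/s2 L1-HIT; vc=[27]
#12 0x124→b18/s2 MISS; vc=[27,10]
#13 0x166→b22/s2 MISS; vc=[27,10,18]
#14 0xfc→b15/s3 L1-HIT; vc=[27,10,18]
#15 0xa6→b10/s2 VC-HIT; vc=[27,22,18]

VC = [27, 22, 18]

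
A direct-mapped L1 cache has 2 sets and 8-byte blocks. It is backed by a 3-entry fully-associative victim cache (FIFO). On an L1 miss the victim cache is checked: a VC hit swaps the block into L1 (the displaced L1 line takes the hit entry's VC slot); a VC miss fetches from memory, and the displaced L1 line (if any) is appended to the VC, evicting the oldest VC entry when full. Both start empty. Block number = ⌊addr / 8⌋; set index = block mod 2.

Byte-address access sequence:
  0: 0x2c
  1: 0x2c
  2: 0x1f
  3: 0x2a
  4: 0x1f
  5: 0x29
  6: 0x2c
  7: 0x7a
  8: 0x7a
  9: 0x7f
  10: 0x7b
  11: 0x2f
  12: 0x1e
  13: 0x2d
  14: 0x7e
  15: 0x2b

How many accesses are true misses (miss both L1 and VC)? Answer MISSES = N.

MISSES = 3

  [0] addr=0x2c blk=5 s=1: MISS | VC []
  [1] addr=0x2c blk=5 s=1: L1-HIT | VC []
  [2] addr=0x1f blk=3 s=1: MISS | VC [5]
  [3] addr=0x2a blk=5 s=1: VC-HIT | VC [3]
  [4] addr=0x1f blk=3 s=1: VC-HIT | VC [5]
  [5] addr=0x29 blk=5 s=1: VC-HIT | VC [3]
  [6] addr=0x2c blk=5 s=1: L1-HIT | VC [3]
  [7] addr=0x7a blk=15 s=1: MISS | VC [3, 5]
  [8] addr=0x7a blk=15 s=1: L1-HIT | VC [3, 5]
  [9] addr=0x7f blk=15 s=1: L1-HIT | VC [3, 5]
  [10] addr=0x7b blk=15 s=1: L1-HIT | VC [3, 5]
  [11] addr=0x2f blk=5 s=1: VC-HIT | VC [3, 15]
  [12] addr=0x1e blk=3 s=1: VC-HIT | VC [5, 15]
  [13] addr=0x2d blk=5 s=1: VC-HIT | VC [3, 15]
  [14] addr=0x7e blk=15 s=1: VC-HIT | VC [3, 5]
  [15] addr=0x2b blk=5 s=1: VC-HIT | VC [3, 15]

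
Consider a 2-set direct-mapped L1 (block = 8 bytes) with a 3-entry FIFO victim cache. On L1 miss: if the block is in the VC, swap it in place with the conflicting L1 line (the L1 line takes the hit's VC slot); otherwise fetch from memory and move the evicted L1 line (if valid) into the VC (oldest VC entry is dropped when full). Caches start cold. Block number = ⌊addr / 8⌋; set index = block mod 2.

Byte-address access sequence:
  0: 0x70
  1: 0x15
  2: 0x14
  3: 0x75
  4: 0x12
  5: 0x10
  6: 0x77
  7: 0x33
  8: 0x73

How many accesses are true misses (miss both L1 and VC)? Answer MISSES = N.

#0 0x70→b14/s0 MISS; vc=[]
#1 0x15→b2/s0 MISS; vc=[14]
#2 0x14→b2/s0 L1-HIT; vc=[14]
#3 0x75→b14/s0 VC-HIT; vc=[2]
#4 0x12→b2/s0 VC-HIT; vc=[14]
#5 0x10→b2/s0 L1-HIT; vc=[14]
#6 0x77→b14/s0 VC-HIT; vc=[2]
#7 0x33→b6/s0 MISS; vc=[2,14]
#8 0x73→b14/s0 VC-HIT; vc=[2,6]

MISSES = 3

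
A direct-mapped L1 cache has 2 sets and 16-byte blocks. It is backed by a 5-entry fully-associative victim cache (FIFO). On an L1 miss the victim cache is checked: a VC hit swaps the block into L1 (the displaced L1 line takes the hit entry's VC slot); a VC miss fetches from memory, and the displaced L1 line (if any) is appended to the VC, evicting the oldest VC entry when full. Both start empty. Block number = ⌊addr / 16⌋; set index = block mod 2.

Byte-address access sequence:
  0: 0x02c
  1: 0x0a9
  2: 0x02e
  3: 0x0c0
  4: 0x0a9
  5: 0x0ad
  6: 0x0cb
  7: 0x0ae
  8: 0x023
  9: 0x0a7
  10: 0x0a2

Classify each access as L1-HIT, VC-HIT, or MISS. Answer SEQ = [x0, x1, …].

#0 0x2c→b2/s0 MISS; vc=[]
#1 0xa9→b10/s0 MISS; vc=[2]
#2 0x2e→b2/s0 VC-HIT; vc=[10]
#3 0xc0→b12/s0 MISS; vc=[10,2]
#4 0xa9→b10/s0 VC-HIT; vc=[12,2]
#5 0xad→b10/s0 L1-HIT; vc=[12,2]
#6 0xcb→b12/s0 VC-HIT; vc=[10,2]
#7 0xae→b10/s0 VC-HIT; vc=[12,2]
#8 0x23→b2/s0 VC-HIT; vc=[12,10]
#9 0xa7→b10/s0 VC-HIT; vc=[12,2]
#10 0xa2→b10/s0 L1-HIT; vc=[12,2]

SEQ = [MISS, MISS, VC-HIT, MISS, VC-HIT, L1-HIT, VC-HIT, VC-HIT, VC-HIT, VC-HIT, L1-HIT]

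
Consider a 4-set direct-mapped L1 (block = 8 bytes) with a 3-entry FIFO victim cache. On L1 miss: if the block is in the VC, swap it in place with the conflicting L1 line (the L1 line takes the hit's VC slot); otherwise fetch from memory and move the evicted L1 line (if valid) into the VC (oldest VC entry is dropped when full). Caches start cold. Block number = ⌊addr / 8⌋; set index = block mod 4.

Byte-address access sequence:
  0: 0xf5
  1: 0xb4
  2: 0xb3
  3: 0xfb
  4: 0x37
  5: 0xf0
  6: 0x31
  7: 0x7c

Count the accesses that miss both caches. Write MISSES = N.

MISSES = 5

  [0] addr=0xf5 blk=30 s=2: MISS | VC []
  [1] addr=0xb4 blk=22 s=2: MISS | VC [30]
  [2] addr=0xb3 blk=22 s=2: L1-HIT | VC [30]
  [3] addr=0xfb blk=31 s=3: MISS | VC [30]
  [4] addr=0x37 blk=6 s=2: MISS | VC [30, 22]
  [5] addr=0xf0 blk=30 s=2: VC-HIT | VC [6, 22]
  [6] addr=0x31 blk=6 s=2: VC-HIT | VC [30, 22]
  [7] addr=0x7c blk=15 s=3: MISS | VC [30, 22, 31]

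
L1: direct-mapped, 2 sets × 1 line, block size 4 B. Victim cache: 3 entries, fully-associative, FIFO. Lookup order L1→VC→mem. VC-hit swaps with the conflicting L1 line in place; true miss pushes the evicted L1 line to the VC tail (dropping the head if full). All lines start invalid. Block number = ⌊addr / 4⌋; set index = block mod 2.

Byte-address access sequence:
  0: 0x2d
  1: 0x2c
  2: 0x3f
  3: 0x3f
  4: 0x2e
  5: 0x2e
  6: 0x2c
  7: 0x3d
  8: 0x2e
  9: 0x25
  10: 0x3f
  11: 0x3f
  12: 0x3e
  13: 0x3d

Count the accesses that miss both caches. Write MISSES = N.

MISSES = 3

#0 0x2d→b11/s1 MISS; vc=[]
#1 0x2c→b11/s1 L1-HIT; vc=[]
#2 0x3f→b15/s1 MISS; vc=[11]
#3 0x3f→b15/s1 L1-HIT; vc=[11]
#4 0x2e→b11/s1 VC-HIT; vc=[15]
#5 0x2e→b11/s1 L1-HIT; vc=[15]
#6 0x2c→b11/s1 L1-HIT; vc=[15]
#7 0x3d→b15/s1 VC-HIT; vc=[11]
#8 0x2e→b11/s1 VC-HIT; vc=[15]
#9 0x25→b9/s1 MISS; vc=[15,11]
#10 0x3f→b15/s1 VC-HIT; vc=[9,11]
#11 0x3f→b15/s1 L1-HIT; vc=[9,11]
#12 0x3e→b15/s1 L1-HIT; vc=[9,11]
#13 0x3d→b15/s1 L1-HIT; vc=[9,11]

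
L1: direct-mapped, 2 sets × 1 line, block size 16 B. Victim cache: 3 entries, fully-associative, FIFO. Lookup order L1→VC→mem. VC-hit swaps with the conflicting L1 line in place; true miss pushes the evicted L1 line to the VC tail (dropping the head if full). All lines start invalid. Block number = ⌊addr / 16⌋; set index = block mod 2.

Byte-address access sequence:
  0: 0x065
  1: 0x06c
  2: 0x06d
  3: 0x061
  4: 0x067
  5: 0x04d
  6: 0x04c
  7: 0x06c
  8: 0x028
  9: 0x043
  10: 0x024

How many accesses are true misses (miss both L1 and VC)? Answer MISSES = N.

0: 0x65 (blk 6, set 0) → MISS  vc=[]
1: 0x6c (blk 6, set 0) → L1-HIT  vc=[]
2: 0x6d (blk 6, set 0) → L1-HIT  vc=[]
3: 0x61 (blk 6, set 0) → L1-HIT  vc=[]
4: 0x67 (blk 6, set 0) → L1-HIT  vc=[]
5: 0x4d (blk 4, set 0) → MISS  vc=[6]
6: 0x4c (blk 4, set 0) → L1-HIT  vc=[6]
7: 0x6c (blk 6, set 0) → VC-HIT  vc=[4]
8: 0x28 (blk 2, set 0) → MISS  vc=[4, 6]
9: 0x43 (blk 4, set 0) → VC-HIT  vc=[2, 6]
10: 0x24 (blk 2, set 0) → VC-HIT  vc=[4, 6]

MISSES = 3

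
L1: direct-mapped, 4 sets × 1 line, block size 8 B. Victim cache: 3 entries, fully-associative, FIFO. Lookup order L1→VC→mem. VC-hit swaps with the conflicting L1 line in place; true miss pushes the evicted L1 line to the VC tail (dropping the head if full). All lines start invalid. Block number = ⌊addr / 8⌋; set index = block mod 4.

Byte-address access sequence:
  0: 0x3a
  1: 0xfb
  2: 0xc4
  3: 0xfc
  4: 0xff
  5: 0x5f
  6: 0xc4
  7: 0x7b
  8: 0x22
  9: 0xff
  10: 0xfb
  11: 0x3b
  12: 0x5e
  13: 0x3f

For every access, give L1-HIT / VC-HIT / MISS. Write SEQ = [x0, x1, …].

SEQ = [MISS, MISS, MISS, L1-HIT, L1-HIT, MISS, L1-HIT, MISS, MISS, VC-HIT, L1-HIT, MISS, VC-HIT, VC-HIT]

0: 0x3a (blk 7, set 3) → MISS  vc=[]
1: 0xfb (blk 31, set 3) → MISS  vc=[7]
2: 0xc4 (blk 24, set 0) → MISS  vc=[7]
3: 0xfc (blk 31, set 3) → L1-HIT  vc=[7]
4: 0xff (blk 31, set 3) → L1-HIT  vc=[7]
5: 0x5f (blk 11, set 3) → MISS  vc=[7, 31]
6: 0xc4 (blk 24, set 0) → L1-HIT  vc=[7, 31]
7: 0x7b (blk 15, set 3) → MISS  vc=[7, 31, 11]
8: 0x22 (blk 4, set 0) → MISS  vc=[31, 11, 24]
9: 0xff (blk 31, set 3) → VC-HIT  vc=[15, 11, 24]
10: 0xfb (blk 31, set 3) → L1-HIT  vc=[15, 11, 24]
11: 0x3b (blk 7, set 3) → MISS  vc=[11, 24, 31]
12: 0x5e (blk 11, set 3) → VC-HIT  vc=[7, 24, 31]
13: 0x3f (blk 7, set 3) → VC-HIT  vc=[11, 24, 31]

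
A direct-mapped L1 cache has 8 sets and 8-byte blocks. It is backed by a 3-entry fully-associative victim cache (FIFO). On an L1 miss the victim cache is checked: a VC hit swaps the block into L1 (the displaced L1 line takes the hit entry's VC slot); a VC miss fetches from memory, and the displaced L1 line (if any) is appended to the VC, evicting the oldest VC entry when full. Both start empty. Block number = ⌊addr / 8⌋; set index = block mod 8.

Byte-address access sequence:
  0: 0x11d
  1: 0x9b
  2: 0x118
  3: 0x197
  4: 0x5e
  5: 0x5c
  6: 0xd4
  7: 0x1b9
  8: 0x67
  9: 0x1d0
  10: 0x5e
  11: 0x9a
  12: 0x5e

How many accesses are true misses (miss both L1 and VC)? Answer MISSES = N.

MISSES = 9

  [0] addr=0x11d blk=35 s=3: MISS | VC []
  [1] addr=0x9b blk=19 s=3: MISS | VC [35]
  [2] addr=0x118 blk=35 s=3: VC-HIT | VC [19]
  [3] addr=0x197 blk=50 s=2: MISS | VC [19]
  [4] addr=0x5e blk=11 s=3: MISS | VC [19, 35]
  [5] addr=0x5c blk=11 s=3: L1-HIT | VC [19, 35]
  [6] addr=0xd4 blk=26 s=2: MISS | VC [19, 35, 50]
  [7] addr=0x1b9 blk=55 s=7: MISS | VC [19, 35, 50]
  [8] addr=0x67 blk=12 s=4: MISS | VC [19, 35, 50]
  [9] addr=0x1d0 blk=58 s=2: MISS | VC [35, 50, 26]
  [10] addr=0x5e blk=11 s=3: L1-HIT | VC [35, 50, 26]
  [11] addr=0x9a blk=19 s=3: MISS | VC [50, 26, 11]
  [12] addr=0x5e blk=11 s=3: VC-HIT | VC [50, 26, 19]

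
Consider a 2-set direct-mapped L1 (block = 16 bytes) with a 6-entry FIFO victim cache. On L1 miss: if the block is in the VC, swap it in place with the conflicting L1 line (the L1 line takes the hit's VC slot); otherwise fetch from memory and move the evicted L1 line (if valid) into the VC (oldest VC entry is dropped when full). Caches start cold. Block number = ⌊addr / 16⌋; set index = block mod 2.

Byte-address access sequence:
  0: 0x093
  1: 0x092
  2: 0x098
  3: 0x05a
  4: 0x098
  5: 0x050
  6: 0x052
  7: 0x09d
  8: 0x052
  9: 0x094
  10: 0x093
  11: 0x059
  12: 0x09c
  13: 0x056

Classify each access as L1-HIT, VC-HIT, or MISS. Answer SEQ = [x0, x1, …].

SEQ = [MISS, L1-HIT, L1-HIT, MISS, VC-HIT, VC-HIT, L1-HIT, VC-HIT, VC-HIT, VC-HIT, L1-HIT, VC-HIT, VC-HIT, VC-HIT]

#0 0x93→b9/s1 MISS; vc=[]
#1 0x92→b9/s1 L1-HIT; vc=[]
#2 0x98→b9/s1 L1-HIT; vc=[]
#3 0x5a→b5/s1 MISS; vc=[9]
#4 0x98→b9/s1 VC-HIT; vc=[5]
#5 0x50→b5/s1 VC-HIT; vc=[9]
#6 0x52→b5/s1 L1-HIT; vc=[9]
#7 0x9d→b9/s1 VC-HIT; vc=[5]
#8 0x52→b5/s1 VC-HIT; vc=[9]
#9 0x94→b9/s1 VC-HIT; vc=[5]
#10 0x93→b9/s1 L1-HIT; vc=[5]
#11 0x59→b5/s1 VC-HIT; vc=[9]
#12 0x9c→b9/s1 VC-HIT; vc=[5]
#13 0x56→b5/s1 VC-HIT; vc=[9]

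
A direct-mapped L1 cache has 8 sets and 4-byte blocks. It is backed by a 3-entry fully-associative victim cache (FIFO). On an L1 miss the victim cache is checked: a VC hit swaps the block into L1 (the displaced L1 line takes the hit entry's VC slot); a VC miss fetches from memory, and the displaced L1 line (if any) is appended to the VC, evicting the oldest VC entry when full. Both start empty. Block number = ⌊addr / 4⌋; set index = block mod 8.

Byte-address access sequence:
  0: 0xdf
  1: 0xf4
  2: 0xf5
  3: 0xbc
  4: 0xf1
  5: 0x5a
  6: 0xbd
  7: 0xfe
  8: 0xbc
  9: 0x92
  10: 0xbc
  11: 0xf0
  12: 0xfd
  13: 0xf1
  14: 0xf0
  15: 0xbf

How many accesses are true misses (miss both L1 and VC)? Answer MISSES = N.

MISSES = 7

#0 0xdf→b55/s7 MISS; vc=[]
#1 0xf4→b61/s5 MISS; vc=[]
#2 0xf5→b61/s5 L1-HIT; vc=[]
#3 0xbc→b47/s7 MISS; vc=[55]
#4 0xf1→b60/s4 MISS; vc=[55]
#5 0x5a→b22/s6 MISS; vc=[55]
#6 0xbd→b47/s7 L1-HIT; vc=[55]
#7 0xfe→b63/s7 MISS; vc=[55,47]
#8 0xbc→b47/s7 VC-HIT; vc=[55,63]
#9 0x92→b36/s4 MISS; vc=[55,63,60]
#10 0xbc→b47/s7 L1-HIT; vc=[55,63,60]
#11 0xf0→b60/s4 VC-HIT; vc=[55,63,36]
#12 0xfd→b63/s7 VC-HIT; vc=[55,47,36]
#13 0xf1→b60/s4 L1-HIT; vc=[55,47,36]
#14 0xf0→b60/s4 L1-HIT; vc=[55,47,36]
#15 0xbf→b47/s7 VC-HIT; vc=[55,63,36]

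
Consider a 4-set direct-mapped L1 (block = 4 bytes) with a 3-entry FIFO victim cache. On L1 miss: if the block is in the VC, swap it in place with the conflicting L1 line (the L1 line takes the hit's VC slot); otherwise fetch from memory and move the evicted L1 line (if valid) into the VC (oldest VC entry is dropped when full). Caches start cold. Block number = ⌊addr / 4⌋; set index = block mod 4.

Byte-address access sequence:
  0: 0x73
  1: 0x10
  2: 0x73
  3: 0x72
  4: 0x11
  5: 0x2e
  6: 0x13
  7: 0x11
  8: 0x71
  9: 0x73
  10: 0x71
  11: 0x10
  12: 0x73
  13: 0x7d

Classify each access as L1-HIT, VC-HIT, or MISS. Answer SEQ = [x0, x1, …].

#0 0x73→b28/s0 MISS; vc=[]
#1 0x10→b4/s0 MISS; vc=[28]
#2 0x73→b28/s0 VC-HIT; vc=[4]
#3 0x72→b28/s0 L1-HIT; vc=[4]
#4 0x11→b4/s0 VC-HIT; vc=[28]
#5 0x2e→b11/s3 MISS; vc=[28]
#6 0x13→b4/s0 L1-HIT; vc=[28]
#7 0x11→b4/s0 L1-HIT; vc=[28]
#8 0x71→b28/s0 VC-HIT; vc=[4]
#9 0x73→b28/s0 L1-HIT; vc=[4]
#10 0x71→b28/s0 L1-HIT; vc=[4]
#11 0x10→b4/s0 VC-HIT; vc=[28]
#12 0x73→b28/s0 VC-HIT; vc=[4]
#13 0x7d→b31/s3 MISS; vc=[4,11]

SEQ = [MISS, MISS, VC-HIT, L1-HIT, VC-HIT, MISS, L1-HIT, L1-HIT, VC-HIT, L1-HIT, L1-HIT, VC-HIT, VC-HIT, MISS]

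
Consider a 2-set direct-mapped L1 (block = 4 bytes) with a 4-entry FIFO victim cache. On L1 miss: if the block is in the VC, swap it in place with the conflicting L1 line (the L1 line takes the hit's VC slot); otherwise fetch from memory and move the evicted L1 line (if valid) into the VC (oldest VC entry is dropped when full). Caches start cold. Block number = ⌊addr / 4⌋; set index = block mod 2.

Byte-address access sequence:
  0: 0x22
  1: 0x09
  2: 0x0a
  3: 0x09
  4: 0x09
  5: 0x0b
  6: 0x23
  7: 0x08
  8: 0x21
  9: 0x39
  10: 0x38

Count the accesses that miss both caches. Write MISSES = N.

MISSES = 3

#0 0x22→b8/s0 MISS; vc=[]
#1 0x9→b2/s0 MISS; vc=[8]
#2 0xa→b2/s0 L1-HIT; vc=[8]
#3 0x9→b2/s0 L1-HIT; vc=[8]
#4 0x9→b2/s0 L1-HIT; vc=[8]
#5 0xb→b2/s0 L1-HIT; vc=[8]
#6 0x23→b8/s0 VC-HIT; vc=[2]
#7 0x8→b2/s0 VC-HIT; vc=[8]
#8 0x21→b8/s0 VC-HIT; vc=[2]
#9 0x39→b14/s0 MISS; vc=[2,8]
#10 0x38→b14/s0 L1-HIT; vc=[2,8]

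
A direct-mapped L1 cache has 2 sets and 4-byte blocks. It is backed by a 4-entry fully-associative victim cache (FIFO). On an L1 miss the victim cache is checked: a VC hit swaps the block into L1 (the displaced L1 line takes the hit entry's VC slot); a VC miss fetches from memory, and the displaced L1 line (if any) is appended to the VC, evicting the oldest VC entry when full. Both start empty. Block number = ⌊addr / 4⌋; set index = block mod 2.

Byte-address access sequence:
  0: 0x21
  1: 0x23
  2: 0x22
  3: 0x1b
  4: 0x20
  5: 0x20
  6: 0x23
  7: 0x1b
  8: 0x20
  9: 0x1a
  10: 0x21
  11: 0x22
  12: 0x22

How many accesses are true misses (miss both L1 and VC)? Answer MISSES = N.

MISSES = 2

#0 0x21→b8/s0 MISS; vc=[]
#1 0x23→b8/s0 L1-HIT; vc=[]
#2 0x22→b8/s0 L1-HIT; vc=[]
#3 0x1b→b6/s0 MISS; vc=[8]
#4 0x20→b8/s0 VC-HIT; vc=[6]
#5 0x20→b8/s0 L1-HIT; vc=[6]
#6 0x23→b8/s0 L1-HIT; vc=[6]
#7 0x1b→b6/s0 VC-HIT; vc=[8]
#8 0x20→b8/s0 VC-HIT; vc=[6]
#9 0x1a→b6/s0 VC-HIT; vc=[8]
#10 0x21→b8/s0 VC-HIT; vc=[6]
#11 0x22→b8/s0 L1-HIT; vc=[6]
#12 0x22→b8/s0 L1-HIT; vc=[6]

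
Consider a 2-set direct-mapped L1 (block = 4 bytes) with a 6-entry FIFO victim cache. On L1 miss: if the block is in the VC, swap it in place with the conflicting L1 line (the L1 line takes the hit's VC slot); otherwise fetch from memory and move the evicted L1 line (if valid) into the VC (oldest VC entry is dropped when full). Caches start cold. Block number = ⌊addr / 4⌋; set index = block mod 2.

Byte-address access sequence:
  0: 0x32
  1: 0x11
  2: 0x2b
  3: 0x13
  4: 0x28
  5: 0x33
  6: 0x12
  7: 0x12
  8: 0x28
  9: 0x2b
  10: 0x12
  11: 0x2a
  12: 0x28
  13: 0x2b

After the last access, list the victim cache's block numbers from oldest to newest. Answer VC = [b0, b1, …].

#0 0x32→b12/s0 MISS; vc=[]
#1 0x11→b4/s0 MISS; vc=[12]
#2 0x2b→b10/s0 MISS; vc=[12,4]
#3 0x13→b4/s0 VC-HIT; vc=[12,10]
#4 0x28→b10/s0 VC-HIT; vc=[12,4]
#5 0x33→b12/s0 VC-HIT; vc=[10,4]
#6 0x12→b4/s0 VC-HIT; vc=[10,12]
#7 0x12→b4/s0 L1-HIT; vc=[10,12]
#8 0x28→b10/s0 VC-HIT; vc=[4,12]
#9 0x2b→b10/s0 L1-HIT; vc=[4,12]
#10 0x12→b4/s0 VC-HIT; vc=[10,12]
#11 0x2a→b10/s0 VC-HIT; vc=[4,12]
#12 0x28→b10/s0 L1-HIT; vc=[4,12]
#13 0x2b→b10/s0 L1-HIT; vc=[4,12]

VC = [4, 12]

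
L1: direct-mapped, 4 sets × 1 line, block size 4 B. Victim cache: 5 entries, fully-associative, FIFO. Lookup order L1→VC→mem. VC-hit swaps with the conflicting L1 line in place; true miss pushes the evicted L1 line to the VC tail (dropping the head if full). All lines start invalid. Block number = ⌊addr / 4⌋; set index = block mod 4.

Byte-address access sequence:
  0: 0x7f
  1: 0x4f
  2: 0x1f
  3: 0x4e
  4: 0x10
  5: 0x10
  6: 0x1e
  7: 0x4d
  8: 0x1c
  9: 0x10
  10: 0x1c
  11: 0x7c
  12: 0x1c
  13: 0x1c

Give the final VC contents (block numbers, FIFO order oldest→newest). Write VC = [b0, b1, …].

  [0] addr=0x7f blk=31 s=3: MISS | VC []
  [1] addr=0x4f blk=19 s=3: MISS | VC [31]
  [2] addr=0x1f blk=7 s=3: MISS | VC [31, 19]
  [3] addr=0x4e blk=19 s=3: VC-HIT | VC [31, 7]
  [4] addr=0x10 blk=4 s=0: MISS | VC [31, 7]
  [5] addr=0x10 blk=4 s=0: L1-HIT | VC [31, 7]
  [6] addr=0x1e blk=7 s=3: VC-HIT | VC [31, 19]
  [7] addr=0x4d blk=19 s=3: VC-HIT | VC [31, 7]
  [8] addr=0x1c blk=7 s=3: VC-HIT | VC [31, 19]
  [9] addr=0x10 blk=4 s=0: L1-HIT | VC [31, 19]
  [10] addr=0x1c blk=7 s=3: L1-HIT | VC [31, 19]
  [11] addr=0x7c blk=31 s=3: VC-HIT | VC [7, 19]
  [12] addr=0x1c blk=7 s=3: VC-HIT | VC [31, 19]
  [13] addr=0x1c blk=7 s=3: L1-HIT | VC [31, 19]

VC = [31, 19]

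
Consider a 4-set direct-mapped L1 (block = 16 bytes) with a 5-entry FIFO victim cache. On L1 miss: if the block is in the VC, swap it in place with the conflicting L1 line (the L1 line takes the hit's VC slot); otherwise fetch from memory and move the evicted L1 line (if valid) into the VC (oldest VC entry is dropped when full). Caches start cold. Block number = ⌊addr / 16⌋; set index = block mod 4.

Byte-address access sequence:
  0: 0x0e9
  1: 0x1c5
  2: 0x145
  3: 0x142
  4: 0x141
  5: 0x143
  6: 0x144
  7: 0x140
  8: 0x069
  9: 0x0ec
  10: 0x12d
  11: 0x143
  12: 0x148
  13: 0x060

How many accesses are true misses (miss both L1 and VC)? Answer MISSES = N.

  [0] addr=0xe9 blk=14 s=2: MISS | VC []
  [1] addr=0x1c5 blk=28 s=0: MISS | VC []
  [2] addr=0x145 blk=20 s=0: MISS | VC [28]
  [3] addr=0x142 blk=20 s=0: L1-HIT | VC [28]
  [4] addr=0x141 blk=20 s=0: L1-HIT | VC [28]
  [5] addr=0x143 blk=20 s=0: L1-HIT | VC [28]
  [6] addr=0x144 blk=20 s=0: L1-HIT | VC [28]
  [7] addr=0x140 blk=20 s=0: L1-HIT | VC [28]
  [8] addr=0x69 blk=6 s=2: MISS | VC [28, 14]
  [9] addr=0xec blk=14 s=2: VC-HIT | VC [28, 6]
  [10] addr=0x12d blk=18 s=2: MISS | VC [28, 6, 14]
  [11] addr=0x143 blk=20 s=0: L1-HIT | VC [28, 6, 14]
  [12] addr=0x148 blk=20 s=0: L1-HIT | VC [28, 6, 14]
  [13] addr=0x60 blk=6 s=2: VC-HIT | VC [28, 18, 14]

MISSES = 5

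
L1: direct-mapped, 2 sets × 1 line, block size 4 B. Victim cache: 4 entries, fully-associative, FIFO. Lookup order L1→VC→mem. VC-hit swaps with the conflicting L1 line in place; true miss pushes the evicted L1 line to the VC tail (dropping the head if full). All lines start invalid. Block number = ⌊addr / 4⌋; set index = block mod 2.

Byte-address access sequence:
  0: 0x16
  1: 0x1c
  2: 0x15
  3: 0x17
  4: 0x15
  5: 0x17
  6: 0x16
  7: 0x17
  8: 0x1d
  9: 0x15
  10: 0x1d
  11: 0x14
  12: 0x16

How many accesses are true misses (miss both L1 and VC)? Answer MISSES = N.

  [0] addr=0x16 blk=5 s=1: MISS | VC []
  [1] addr=0x1c blk=7 s=1: MISS | VC [5]
  [2] addr=0x15 blk=5 s=1: VC-HIT | VC [7]
  [3] addr=0x17 blk=5 s=1: L1-HIT | VC [7]
  [4] addr=0x15 blk=5 s=1: L1-HIT | VC [7]
  [5] addr=0x17 blk=5 s=1: L1-HIT | VC [7]
  [6] addr=0x16 blk=5 s=1: L1-HIT | VC [7]
  [7] addr=0x17 blk=5 s=1: L1-HIT | VC [7]
  [8] addr=0x1d blk=7 s=1: VC-HIT | VC [5]
  [9] addr=0x15 blk=5 s=1: VC-HIT | VC [7]
  [10] addr=0x1d blk=7 s=1: VC-HIT | VC [5]
  [11] addr=0x14 blk=5 s=1: VC-HIT | VC [7]
  [12] addr=0x16 blk=5 s=1: L1-HIT | VC [7]

MISSES = 2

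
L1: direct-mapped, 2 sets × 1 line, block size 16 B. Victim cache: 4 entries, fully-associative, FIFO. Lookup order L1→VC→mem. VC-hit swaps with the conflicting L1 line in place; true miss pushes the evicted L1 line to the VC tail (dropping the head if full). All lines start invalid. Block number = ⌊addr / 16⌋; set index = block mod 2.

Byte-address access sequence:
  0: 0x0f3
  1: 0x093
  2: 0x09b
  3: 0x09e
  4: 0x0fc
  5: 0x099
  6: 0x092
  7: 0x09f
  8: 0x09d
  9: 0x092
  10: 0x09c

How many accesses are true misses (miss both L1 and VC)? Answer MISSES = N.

  [0] addr=0xf3 blk=15 s=1: MISS | VC []
  [1] addr=0x93 blk=9 s=1: MISS | VC [15]
  [2] addr=0x9b blk=9 s=1: L1-HIT | VC [15]
  [3] addr=0x9e blk=9 s=1: L1-HIT | VC [15]
  [4] addr=0xfc blk=15 s=1: VC-HIT | VC [9]
  [5] addr=0x99 blk=9 s=1: VC-HIT | VC [15]
  [6] addr=0x92 blk=9 s=1: L1-HIT | VC [15]
  [7] addr=0x9f blk=9 s=1: L1-HIT | VC [15]
  [8] addr=0x9d blk=9 s=1: L1-HIT | VC [15]
  [9] addr=0x92 blk=9 s=1: L1-HIT | VC [15]
  [10] addr=0x9c blk=9 s=1: L1-HIT | VC [15]

MISSES = 2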